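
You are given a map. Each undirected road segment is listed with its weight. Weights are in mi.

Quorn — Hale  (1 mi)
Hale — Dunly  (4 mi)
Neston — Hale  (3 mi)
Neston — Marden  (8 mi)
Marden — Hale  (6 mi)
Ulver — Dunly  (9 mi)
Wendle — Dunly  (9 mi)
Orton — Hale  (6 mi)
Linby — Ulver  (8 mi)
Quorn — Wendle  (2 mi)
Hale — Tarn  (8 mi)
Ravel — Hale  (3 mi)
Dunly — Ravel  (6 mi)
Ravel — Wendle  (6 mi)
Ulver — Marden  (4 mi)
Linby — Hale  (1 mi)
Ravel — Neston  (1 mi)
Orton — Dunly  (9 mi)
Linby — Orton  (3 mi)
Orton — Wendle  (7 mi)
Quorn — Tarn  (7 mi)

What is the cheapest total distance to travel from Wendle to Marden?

9 mi

Running Dijkstra from Wendle:
Wendle: 0
Quorn: 2  (via Wendle)
Hale: 3  (via Quorn)
Linby: 4  (via Hale)
Ravel: 6  (via Wendle)
Neston: 6  (via Hale)
Dunly: 7  (via Hale)
Orton: 7  (via Wendle)
Tarn: 9  (via Quorn)
Marden: 9  (via Hale)
Shortest route: Wendle–Quorn–Hale–Marden = 9 mi.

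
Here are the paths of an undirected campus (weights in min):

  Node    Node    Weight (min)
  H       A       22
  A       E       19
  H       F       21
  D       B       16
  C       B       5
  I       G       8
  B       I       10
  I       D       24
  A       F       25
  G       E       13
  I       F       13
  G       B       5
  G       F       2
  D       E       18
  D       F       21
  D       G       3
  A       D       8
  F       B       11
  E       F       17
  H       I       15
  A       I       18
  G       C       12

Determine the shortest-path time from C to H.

Compare a few routes:
C - B - I - H: 5+10+15 = 30
C - B - G - F - H: 5+5+2+21 = 33
C - B - G - I - H: 5+5+8+15 = 33
Cheapest is C - B - I - H at 30 min.

30 min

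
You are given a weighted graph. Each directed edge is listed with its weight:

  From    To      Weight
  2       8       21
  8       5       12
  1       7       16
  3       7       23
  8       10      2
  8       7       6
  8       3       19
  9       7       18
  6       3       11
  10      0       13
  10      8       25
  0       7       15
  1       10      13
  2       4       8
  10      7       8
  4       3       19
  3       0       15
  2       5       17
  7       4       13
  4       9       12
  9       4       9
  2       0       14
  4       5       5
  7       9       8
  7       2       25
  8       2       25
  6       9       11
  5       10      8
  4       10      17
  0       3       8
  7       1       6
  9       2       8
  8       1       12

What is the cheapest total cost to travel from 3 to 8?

60

Running Dijkstra from 3:
3: 0
0: 15  (via 3)
7: 23  (via 3)
1: 29  (via 7)
9: 31  (via 7)
4: 36  (via 7)
2: 39  (via 9)
5: 41  (via 4)
10: 42  (via 1)
8: 60  (via 2)
Shortest route: 3 → 7 → 9 → 2 → 8 = 60.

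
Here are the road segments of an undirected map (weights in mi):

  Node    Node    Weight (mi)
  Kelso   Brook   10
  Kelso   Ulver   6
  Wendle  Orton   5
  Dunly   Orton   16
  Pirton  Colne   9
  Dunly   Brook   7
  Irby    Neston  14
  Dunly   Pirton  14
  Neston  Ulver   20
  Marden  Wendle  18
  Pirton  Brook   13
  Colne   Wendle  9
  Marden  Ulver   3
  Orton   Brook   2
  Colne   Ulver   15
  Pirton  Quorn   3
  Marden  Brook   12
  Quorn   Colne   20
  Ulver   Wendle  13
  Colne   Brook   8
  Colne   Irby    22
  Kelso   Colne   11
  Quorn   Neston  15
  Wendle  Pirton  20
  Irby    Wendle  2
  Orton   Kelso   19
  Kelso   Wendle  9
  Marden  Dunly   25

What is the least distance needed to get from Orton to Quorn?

18 mi

Candidate routes:
Orton → Wendle → Colne → Pirton → Quorn: 5+9+9+3 = 26
Orton → Brook → Pirton → Quorn: 2+13+3 = 18
Orton → Brook → Colne → Pirton → Quorn: 2+8+9+3 = 22
Cheapest is Orton → Brook → Pirton → Quorn at 18 mi.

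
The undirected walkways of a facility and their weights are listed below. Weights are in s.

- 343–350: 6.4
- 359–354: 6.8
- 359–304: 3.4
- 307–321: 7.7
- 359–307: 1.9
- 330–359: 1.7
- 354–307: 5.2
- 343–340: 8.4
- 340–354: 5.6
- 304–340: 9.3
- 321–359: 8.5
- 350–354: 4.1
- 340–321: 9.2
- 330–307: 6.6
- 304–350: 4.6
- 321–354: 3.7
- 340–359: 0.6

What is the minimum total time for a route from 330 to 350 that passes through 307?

Shortest 330→307: 330 → 359 → 307 = 3.6
Best 307 to 350: 307 → 354 → 350 costing 9.3
Total via 307: 3.6 + 9.3 = 12.9 s.

12.9 s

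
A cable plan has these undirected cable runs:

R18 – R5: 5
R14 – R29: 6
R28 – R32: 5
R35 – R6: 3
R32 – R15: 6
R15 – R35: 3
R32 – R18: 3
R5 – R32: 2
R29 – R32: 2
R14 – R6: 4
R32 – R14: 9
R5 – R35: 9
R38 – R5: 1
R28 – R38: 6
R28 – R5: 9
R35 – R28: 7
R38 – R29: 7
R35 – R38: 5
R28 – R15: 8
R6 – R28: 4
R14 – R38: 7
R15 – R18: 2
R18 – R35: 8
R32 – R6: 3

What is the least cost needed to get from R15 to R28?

Candidate routes:
R15 → R28: 8 = 8
R15 → R35 → R6 → R28: 3+3+4 = 10
R15 → R18 → R32 → R28: 2+3+5 = 10
The minimum is 8 via R15 → R28.

8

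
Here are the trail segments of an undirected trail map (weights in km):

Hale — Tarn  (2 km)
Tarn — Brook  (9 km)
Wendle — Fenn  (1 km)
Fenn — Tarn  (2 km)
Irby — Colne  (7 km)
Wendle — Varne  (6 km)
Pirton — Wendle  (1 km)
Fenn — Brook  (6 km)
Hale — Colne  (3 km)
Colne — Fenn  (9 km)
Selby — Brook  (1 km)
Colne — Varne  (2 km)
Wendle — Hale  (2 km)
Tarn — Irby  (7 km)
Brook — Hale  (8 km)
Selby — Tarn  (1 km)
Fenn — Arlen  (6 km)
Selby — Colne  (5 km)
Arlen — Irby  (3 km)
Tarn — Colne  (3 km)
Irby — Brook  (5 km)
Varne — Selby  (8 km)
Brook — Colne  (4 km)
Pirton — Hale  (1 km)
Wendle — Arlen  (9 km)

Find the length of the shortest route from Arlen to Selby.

9 km

Settle nodes by increasing distance from Arlen:
Arlen: 0
Irby: 3  (via Arlen)
Fenn: 6  (via Arlen)
Wendle: 7  (via Fenn)
Pirton: 8  (via Wendle)
Tarn: 8  (via Fenn)
Brook: 8  (via Irby)
Hale: 9  (via Wendle)
Selby: 9  (via Tarn)
Shortest route: Arlen → Fenn → Tarn → Selby = 9 km.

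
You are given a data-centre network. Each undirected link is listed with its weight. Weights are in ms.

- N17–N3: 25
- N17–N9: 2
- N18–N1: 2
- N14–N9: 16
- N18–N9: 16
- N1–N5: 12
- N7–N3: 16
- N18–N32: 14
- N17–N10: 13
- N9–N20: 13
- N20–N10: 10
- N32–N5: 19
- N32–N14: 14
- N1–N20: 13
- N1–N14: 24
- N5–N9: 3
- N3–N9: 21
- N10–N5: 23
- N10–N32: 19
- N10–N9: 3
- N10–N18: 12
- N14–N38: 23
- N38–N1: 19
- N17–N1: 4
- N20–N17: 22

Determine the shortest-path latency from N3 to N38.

46 ms

Shortest distances from N3:
N3: 0
N7: 16  (via N3)
N9: 21  (via N3)
N17: 23  (via N9)
N5: 24  (via N9)
N10: 24  (via N9)
N1: 27  (via N17)
N18: 29  (via N1)
N20: 34  (via N9)
N14: 37  (via N9)
N32: 43  (via N5)
N38: 46  (via N1)
Shortest route: N3–N9–N17–N1–N38 = 46 ms.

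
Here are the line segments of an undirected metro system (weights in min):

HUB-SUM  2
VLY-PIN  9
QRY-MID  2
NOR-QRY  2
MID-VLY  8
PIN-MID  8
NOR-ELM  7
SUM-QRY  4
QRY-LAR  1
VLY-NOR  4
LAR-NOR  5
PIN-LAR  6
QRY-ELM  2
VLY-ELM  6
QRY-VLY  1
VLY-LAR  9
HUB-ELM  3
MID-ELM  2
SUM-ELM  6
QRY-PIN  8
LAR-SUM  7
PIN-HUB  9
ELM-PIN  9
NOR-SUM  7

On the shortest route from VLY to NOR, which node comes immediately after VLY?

QRY

Compare a few routes:
VLY → QRY → NOR: 1+2 = 3
VLY → NOR: 4 = 4
The minimum is 3 min via VLY → QRY → NOR.
So from VLY the first move is to QRY.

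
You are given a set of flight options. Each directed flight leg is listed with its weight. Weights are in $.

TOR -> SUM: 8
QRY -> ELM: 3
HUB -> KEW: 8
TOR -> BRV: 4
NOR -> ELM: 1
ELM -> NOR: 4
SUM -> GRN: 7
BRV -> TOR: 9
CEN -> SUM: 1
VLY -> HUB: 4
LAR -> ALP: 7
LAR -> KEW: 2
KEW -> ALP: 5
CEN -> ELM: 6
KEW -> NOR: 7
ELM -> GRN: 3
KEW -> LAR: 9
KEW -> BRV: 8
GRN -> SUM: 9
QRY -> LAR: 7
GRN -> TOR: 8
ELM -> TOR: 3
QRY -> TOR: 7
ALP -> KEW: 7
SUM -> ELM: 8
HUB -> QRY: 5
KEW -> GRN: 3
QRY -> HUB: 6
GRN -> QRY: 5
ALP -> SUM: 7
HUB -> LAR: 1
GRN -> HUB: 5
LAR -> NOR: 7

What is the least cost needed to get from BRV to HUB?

Shortest distances from BRV:
BRV: 0
TOR: 9  (via BRV)
SUM: 17  (via TOR)
GRN: 24  (via SUM)
ELM: 25  (via SUM)
HUB: 29  (via GRN)
Shortest route: BRV–TOR–SUM–GRN–HUB = $29.

$29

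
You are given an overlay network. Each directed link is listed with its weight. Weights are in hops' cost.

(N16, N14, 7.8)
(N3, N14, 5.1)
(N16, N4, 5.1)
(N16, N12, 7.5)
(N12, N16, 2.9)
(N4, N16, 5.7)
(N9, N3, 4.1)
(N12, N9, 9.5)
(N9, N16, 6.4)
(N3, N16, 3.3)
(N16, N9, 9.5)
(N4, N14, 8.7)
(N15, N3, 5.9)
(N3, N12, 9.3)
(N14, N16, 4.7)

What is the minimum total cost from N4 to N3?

Settle nodes by increasing distance from N4:
N4: 0
N16: 5.7  (via N4)
N14: 8.7  (via N4)
N12: 13.2  (via N16)
N9: 15.2  (via N16)
N3: 19.3  (via N9)
Shortest route: N4 → N16 → N9 → N3 = 19.3 hops' cost.

19.3 hops' cost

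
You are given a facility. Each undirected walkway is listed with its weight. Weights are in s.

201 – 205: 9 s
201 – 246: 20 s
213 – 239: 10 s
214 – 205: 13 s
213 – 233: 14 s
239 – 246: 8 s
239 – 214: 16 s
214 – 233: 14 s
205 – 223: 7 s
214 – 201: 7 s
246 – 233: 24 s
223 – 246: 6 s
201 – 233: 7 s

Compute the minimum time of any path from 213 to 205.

Settle nodes by increasing distance from 213:
213: 0
239: 10  (via 213)
233: 14  (via 213)
246: 18  (via 239)
201: 21  (via 233)
223: 24  (via 246)
214: 26  (via 239)
205: 30  (via 201)
Shortest route: 213 → 233 → 201 → 205 = 30 s.

30 s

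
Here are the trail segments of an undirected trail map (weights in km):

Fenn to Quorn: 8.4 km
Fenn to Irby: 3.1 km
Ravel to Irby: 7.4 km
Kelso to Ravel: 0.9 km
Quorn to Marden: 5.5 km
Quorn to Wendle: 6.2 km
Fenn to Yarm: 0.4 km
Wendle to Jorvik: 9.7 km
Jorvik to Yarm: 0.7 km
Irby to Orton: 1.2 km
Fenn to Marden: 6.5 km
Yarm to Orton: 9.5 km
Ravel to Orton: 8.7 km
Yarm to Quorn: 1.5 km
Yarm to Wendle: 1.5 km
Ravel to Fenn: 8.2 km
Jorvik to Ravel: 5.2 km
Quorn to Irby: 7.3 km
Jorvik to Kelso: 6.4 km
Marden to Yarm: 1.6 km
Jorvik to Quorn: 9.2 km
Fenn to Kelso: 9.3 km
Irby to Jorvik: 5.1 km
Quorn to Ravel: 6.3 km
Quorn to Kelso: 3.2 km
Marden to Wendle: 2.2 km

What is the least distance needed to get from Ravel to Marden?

Compare a few routes:
Ravel–Kelso–Quorn–Yarm–Marden: 0.9+3.2+1.5+1.6 = 7.2
Ravel–Kelso–Quorn–Yarm–Wendle–Marden: 0.9+3.2+1.5+1.5+2.2 = 9.3
Ravel–Jorvik–Yarm–Marden: 5.2+0.7+1.6 = 7.5
Cheapest is Ravel–Kelso–Quorn–Yarm–Marden at 7.2 km.

7.2 km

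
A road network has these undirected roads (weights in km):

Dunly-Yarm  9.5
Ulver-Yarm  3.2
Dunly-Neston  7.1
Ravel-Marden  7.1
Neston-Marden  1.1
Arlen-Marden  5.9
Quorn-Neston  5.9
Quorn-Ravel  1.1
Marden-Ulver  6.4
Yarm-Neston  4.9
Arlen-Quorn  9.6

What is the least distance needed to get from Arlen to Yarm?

11.9 km

Running Dijkstra from Arlen:
Arlen: 0
Marden: 5.9  (via Arlen)
Neston: 7  (via Marden)
Quorn: 9.6  (via Arlen)
Ravel: 10.7  (via Quorn)
Yarm: 11.9  (via Neston)
Shortest route: Arlen → Marden → Neston → Yarm = 11.9 km.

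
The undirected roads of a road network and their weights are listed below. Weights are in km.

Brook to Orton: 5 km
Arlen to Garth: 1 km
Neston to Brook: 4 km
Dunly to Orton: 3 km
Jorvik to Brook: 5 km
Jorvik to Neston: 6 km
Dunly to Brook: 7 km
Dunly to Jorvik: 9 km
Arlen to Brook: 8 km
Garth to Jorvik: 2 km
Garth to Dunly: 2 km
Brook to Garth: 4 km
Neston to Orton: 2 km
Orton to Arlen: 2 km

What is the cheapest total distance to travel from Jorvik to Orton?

5 km

Running Dijkstra from Jorvik:
Jorvik: 0
Garth: 2  (via Jorvik)
Arlen: 3  (via Garth)
Dunly: 4  (via Garth)
Brook: 5  (via Jorvik)
Orton: 5  (via Arlen)
Shortest route: Jorvik → Garth → Arlen → Orton = 5 km.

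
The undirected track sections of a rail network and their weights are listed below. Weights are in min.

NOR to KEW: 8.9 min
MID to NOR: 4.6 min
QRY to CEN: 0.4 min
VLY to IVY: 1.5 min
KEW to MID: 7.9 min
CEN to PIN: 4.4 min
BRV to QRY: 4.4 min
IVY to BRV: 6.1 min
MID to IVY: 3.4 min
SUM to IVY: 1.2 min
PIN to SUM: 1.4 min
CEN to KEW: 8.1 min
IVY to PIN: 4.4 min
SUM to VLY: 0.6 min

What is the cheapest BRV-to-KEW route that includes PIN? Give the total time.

21.2 min

Shortest BRV→PIN: BRV → IVY → SUM → PIN = 8.7
Shortest PIN→KEW: PIN → CEN → KEW = 12.5
Total via PIN: 8.7 + 12.5 = 21.2 min.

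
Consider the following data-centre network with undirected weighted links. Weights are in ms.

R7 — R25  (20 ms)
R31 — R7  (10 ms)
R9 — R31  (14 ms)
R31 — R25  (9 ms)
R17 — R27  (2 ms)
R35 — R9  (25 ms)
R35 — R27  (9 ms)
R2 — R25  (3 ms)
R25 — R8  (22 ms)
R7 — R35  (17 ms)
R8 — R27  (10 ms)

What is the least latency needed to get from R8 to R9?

Shortest distances from R8:
R8: 0
R27: 10  (via R8)
R17: 12  (via R27)
R35: 19  (via R27)
R25: 22  (via R8)
R2: 25  (via R25)
R31: 31  (via R25)
R7: 36  (via R35)
R9: 44  (via R35)
Shortest route: R8 → R27 → R35 → R9 = 44 ms.

44 ms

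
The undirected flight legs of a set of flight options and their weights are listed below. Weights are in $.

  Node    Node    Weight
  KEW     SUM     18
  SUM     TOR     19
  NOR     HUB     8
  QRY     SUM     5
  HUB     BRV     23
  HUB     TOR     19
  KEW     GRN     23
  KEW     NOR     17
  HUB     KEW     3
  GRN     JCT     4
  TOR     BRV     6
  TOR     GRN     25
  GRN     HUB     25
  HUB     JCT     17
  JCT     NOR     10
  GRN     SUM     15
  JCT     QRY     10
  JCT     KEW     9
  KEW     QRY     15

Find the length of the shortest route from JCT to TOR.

$29

Compare a few routes:
JCT–QRY–SUM–TOR: 10+5+19 = 34
JCT–KEW–HUB–TOR: 9+3+19 = 31
JCT–GRN–TOR: 4+25 = 29
JCT–HUB–TOR: 17+19 = 36
The minimum is $29 via JCT–GRN–TOR.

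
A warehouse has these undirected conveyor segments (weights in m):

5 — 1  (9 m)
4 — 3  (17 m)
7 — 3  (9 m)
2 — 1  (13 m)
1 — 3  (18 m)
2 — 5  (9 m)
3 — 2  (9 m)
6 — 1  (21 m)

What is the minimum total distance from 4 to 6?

Shortest distances from 4:
4: 0
3: 17  (via 4)
2: 26  (via 3)
7: 26  (via 3)
1: 35  (via 3)
5: 35  (via 2)
6: 56  (via 1)
Shortest route: 4 → 3 → 1 → 6 = 56 m.

56 m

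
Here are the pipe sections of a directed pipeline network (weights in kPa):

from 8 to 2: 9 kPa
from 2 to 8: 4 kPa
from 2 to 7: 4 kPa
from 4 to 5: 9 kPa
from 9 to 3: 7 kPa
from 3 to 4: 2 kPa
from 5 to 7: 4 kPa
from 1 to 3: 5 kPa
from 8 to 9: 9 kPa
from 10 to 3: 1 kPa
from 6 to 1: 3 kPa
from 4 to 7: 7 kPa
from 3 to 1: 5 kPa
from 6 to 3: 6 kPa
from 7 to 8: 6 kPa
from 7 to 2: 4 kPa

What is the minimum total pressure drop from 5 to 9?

19 kPa

Shortest distances from 5:
5: 0
7: 4  (via 5)
2: 8  (via 7)
8: 10  (via 7)
9: 19  (via 8)
Shortest route: 5 → 7 → 8 → 9 = 19 kPa.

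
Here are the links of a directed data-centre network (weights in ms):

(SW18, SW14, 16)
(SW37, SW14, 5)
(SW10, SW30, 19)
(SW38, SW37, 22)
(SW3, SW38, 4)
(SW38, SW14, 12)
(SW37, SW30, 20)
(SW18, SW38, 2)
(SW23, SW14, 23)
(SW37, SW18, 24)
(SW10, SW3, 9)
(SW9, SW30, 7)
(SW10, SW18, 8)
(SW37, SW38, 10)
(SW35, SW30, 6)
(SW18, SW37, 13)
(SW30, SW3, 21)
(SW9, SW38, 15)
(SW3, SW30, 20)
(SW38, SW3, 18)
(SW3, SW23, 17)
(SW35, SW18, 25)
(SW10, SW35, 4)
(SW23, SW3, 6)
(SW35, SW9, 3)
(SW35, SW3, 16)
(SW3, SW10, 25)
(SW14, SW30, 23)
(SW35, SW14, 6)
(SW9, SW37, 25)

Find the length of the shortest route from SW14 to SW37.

Settle nodes by increasing distance from SW14:
SW14: 0
SW30: 23  (via SW14)
SW3: 44  (via SW30)
SW38: 48  (via SW3)
SW23: 61  (via SW3)
SW10: 69  (via SW3)
SW37: 70  (via SW38)
Shortest route: SW14–SW30–SW3–SW38–SW37 = 70 ms.

70 ms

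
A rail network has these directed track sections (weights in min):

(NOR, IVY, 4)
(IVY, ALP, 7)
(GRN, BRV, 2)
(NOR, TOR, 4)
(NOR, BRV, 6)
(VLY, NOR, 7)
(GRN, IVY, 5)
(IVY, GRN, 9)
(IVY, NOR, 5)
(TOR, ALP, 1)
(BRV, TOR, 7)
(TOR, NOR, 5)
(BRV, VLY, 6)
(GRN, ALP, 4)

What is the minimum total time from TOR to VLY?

17 min

Running Dijkstra from TOR:
TOR: 0
ALP: 1  (via TOR)
NOR: 5  (via TOR)
IVY: 9  (via NOR)
BRV: 11  (via NOR)
VLY: 17  (via BRV)
Shortest route: TOR–NOR–BRV–VLY = 17 min.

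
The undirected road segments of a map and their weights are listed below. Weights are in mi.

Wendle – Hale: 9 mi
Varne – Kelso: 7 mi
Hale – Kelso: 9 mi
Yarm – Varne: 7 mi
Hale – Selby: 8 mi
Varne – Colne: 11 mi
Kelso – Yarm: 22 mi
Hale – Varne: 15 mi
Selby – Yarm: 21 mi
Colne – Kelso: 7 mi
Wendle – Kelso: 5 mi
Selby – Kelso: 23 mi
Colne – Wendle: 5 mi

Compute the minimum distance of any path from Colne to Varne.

Enumerating some paths:
Colne - Varne: 11 = 11
Colne - Kelso - Varne: 7+7 = 14
The minimum is 11 mi via Colne - Varne.

11 mi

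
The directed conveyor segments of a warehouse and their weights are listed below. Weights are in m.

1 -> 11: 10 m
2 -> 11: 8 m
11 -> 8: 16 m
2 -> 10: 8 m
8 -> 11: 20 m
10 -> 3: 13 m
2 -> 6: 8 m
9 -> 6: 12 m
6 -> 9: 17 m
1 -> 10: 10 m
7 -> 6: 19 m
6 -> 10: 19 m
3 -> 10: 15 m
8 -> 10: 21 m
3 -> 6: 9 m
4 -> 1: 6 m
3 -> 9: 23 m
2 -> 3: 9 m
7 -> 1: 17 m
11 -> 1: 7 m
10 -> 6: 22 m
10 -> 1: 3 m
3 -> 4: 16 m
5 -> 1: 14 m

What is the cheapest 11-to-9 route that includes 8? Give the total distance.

Best 11 to 8: 11 → 8 costing 16
Best 8 to 9: 8 → 10 → 3 → 9 costing 57
Total via 8: 16 + 57 = 73 m.

73 m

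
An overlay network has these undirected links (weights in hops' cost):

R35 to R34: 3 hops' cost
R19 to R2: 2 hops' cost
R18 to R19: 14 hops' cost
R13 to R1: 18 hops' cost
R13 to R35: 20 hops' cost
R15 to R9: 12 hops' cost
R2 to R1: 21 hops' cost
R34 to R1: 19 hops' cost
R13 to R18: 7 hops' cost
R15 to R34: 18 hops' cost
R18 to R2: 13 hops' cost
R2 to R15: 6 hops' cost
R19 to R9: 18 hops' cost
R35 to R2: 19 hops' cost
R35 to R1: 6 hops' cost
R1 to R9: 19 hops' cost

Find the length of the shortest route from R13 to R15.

Settle nodes by increasing distance from R13:
R13: 0
R18: 7  (via R13)
R1: 18  (via R13)
R2: 20  (via R18)
R35: 20  (via R13)
R19: 21  (via R18)
R34: 23  (via R35)
R15: 26  (via R2)
Shortest route: R13 → R18 → R2 → R15 = 26 hops' cost.

26 hops' cost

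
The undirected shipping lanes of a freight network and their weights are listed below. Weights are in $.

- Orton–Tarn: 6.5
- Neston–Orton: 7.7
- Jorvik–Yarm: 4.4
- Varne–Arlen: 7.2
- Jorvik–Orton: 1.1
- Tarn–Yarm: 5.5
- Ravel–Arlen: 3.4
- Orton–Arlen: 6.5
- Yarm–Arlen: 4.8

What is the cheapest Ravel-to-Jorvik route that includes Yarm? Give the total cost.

Shortest Ravel→Yarm: Ravel–Arlen–Yarm = 8.2
Shortest Yarm→Jorvik: Yarm–Jorvik = 4.4
Total via Yarm: 8.2 + 4.4 = $12.6.

$12.6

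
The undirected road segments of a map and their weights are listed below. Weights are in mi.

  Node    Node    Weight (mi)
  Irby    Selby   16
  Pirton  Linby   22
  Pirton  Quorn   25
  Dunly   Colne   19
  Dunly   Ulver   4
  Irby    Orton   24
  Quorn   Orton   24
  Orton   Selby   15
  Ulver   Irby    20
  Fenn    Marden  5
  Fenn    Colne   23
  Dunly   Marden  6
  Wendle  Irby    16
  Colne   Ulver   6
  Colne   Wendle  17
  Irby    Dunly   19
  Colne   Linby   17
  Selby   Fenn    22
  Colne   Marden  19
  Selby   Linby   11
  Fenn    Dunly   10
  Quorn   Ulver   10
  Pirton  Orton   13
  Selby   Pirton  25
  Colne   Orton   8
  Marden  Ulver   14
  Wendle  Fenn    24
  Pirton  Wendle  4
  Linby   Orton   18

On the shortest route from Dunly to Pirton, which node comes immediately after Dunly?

Compare a few routes:
Dunly - Ulver - Quorn - Pirton: 4+10+25 = 39
Dunly - Ulver - Colne - Orton - Pirton: 4+6+8+13 = 31
Dunly - Fenn - Wendle - Pirton: 10+24+4 = 38
The minimum is 31 mi via Dunly - Ulver - Colne - Orton - Pirton.
So from Dunly the first move is to Ulver.

Ulver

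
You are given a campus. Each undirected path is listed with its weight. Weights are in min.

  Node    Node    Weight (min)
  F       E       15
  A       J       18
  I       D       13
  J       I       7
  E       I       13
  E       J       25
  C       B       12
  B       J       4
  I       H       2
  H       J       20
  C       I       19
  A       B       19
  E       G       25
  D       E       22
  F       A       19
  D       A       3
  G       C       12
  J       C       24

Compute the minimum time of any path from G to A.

Compare a few routes:
G–E–D–A: 25+22+3 = 50
G–C–B–J–A: 12+12+4+18 = 46
G–C–B–A: 12+12+19 = 43
G–C–I–D–A: 12+19+13+3 = 47
The minimum is 43 min via G–C–B–A.

43 min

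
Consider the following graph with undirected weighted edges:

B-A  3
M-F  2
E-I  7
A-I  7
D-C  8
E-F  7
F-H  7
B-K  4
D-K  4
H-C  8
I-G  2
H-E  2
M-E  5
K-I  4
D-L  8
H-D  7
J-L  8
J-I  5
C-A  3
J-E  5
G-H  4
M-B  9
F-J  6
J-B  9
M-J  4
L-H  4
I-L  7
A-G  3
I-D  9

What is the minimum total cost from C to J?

Shortest distances from C:
C: 0
A: 3  (via C)
B: 6  (via A)
G: 6  (via A)
D: 8  (via C)
H: 8  (via C)
I: 8  (via G)
E: 10  (via H)
K: 10  (via B)
L: 12  (via H)
J: 13  (via I)
Shortest route: C → A → G → I → J = 13.

13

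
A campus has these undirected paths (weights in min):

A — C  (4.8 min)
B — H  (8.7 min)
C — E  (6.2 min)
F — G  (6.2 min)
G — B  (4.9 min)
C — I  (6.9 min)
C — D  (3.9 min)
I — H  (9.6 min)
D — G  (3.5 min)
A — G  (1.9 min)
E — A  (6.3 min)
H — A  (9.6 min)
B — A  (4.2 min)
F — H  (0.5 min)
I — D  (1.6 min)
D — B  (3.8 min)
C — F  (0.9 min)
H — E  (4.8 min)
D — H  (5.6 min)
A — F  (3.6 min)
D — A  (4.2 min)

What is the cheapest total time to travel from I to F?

Shortest distances from I:
I: 0
D: 1.6  (via I)
G: 5.1  (via D)
B: 5.4  (via D)
C: 5.5  (via D)
A: 5.8  (via D)
F: 6.4  (via C)
Shortest route: I → D → C → F = 6.4 min.

6.4 min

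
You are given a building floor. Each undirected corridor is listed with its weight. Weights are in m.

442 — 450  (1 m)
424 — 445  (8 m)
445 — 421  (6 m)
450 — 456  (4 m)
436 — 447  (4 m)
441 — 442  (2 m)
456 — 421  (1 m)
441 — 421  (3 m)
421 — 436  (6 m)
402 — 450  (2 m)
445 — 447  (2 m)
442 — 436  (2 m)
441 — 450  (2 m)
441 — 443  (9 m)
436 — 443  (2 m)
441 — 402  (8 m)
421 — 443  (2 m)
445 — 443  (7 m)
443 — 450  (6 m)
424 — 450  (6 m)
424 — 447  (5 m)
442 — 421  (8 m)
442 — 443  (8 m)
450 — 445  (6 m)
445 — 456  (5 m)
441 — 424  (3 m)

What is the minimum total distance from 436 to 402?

5 m

Compare a few routes:
436–443–450–402: 2+6+2 = 10
436–443–421–456–450–402: 2+2+1+4+2 = 11
436–442–441–450–402: 2+2+2+2 = 8
436–442–450–402: 2+1+2 = 5
The minimum is 5 m via 436–442–450–402.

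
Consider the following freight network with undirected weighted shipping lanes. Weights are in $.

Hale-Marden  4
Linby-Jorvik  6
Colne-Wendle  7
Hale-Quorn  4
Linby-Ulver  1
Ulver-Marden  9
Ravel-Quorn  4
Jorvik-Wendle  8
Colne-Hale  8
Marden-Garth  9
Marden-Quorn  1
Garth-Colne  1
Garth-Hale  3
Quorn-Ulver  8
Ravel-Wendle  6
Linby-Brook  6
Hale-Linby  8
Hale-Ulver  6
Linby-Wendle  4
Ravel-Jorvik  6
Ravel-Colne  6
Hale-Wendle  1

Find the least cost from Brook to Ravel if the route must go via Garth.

$21

Best Brook to Garth: Brook → Linby → Wendle → Hale → Garth costing 14
Best Garth to Ravel: Garth → Colne → Ravel costing 7
Total via Garth: 14 + 7 = $21.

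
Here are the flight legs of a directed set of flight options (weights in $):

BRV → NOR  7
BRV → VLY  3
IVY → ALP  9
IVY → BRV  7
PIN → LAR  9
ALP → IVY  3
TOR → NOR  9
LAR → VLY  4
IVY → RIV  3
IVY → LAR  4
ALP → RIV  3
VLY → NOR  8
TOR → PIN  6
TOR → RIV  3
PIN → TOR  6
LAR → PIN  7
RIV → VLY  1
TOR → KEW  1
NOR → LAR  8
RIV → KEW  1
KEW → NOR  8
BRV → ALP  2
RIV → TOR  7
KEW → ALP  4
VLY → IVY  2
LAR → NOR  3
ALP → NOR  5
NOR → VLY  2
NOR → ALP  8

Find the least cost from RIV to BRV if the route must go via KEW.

Shortest RIV→KEW: RIV–KEW = 1
Best KEW to BRV: KEW–ALP–IVY–BRV costing 14
Total via KEW: 1 + 14 = $15.

$15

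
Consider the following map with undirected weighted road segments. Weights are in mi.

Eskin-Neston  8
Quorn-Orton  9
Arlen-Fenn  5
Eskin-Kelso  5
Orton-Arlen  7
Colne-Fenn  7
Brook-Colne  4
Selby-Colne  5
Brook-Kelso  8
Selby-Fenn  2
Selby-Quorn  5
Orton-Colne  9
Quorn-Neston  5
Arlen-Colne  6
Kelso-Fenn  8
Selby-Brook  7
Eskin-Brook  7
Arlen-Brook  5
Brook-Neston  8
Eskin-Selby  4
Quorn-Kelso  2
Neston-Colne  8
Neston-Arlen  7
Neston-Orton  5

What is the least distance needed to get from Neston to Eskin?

Shortest distances from Neston:
Neston: 0
Quorn: 5  (via Neston)
Orton: 5  (via Neston)
Kelso: 7  (via Quorn)
Arlen: 7  (via Neston)
Brook: 8  (via Neston)
Colne: 8  (via Neston)
Eskin: 8  (via Neston)
Shortest route: Neston → Eskin = 8 mi.

8 mi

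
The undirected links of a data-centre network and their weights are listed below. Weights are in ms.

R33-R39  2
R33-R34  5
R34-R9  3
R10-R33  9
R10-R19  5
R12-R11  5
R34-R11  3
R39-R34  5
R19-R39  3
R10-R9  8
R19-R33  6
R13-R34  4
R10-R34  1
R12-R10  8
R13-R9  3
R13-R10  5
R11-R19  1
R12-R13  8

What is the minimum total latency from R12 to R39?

Shortest distances from R12:
R12: 0
R11: 5  (via R12)
R19: 6  (via R11)
R13: 8  (via R12)
R10: 8  (via R12)
R34: 8  (via R11)
R39: 9  (via R19)
Shortest route: R12 → R11 → R19 → R39 = 9 ms.

9 ms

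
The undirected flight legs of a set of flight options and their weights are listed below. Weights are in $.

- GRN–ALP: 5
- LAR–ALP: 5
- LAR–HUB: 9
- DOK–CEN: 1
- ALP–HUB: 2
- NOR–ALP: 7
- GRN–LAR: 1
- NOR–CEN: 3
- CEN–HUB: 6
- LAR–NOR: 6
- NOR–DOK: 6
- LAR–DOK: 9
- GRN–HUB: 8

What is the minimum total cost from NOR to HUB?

$9

Enumerating some paths:
NOR - DOK - CEN - HUB: 6+1+6 = 13
NOR - CEN - HUB: 3+6 = 9
NOR - LAR - ALP - HUB: 6+5+2 = 13
Cheapest is NOR - CEN - HUB at $9.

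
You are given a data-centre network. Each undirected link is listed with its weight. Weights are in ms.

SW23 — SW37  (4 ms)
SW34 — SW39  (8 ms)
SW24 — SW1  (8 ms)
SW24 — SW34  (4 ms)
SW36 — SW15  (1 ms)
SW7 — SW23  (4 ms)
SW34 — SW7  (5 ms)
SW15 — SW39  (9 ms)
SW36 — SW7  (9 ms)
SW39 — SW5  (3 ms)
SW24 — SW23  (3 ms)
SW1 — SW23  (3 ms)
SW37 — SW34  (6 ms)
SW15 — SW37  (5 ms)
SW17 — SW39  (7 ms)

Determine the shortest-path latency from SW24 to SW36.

Candidate routes:
SW24–SW34–SW37–SW15–SW36: 4+6+5+1 = 16
SW24–SW23–SW37–SW15–SW36: 3+4+5+1 = 13
SW24–SW23–SW7–SW36: 3+4+9 = 16
Cheapest is SW24–SW23–SW37–SW15–SW36 at 13 ms.

13 ms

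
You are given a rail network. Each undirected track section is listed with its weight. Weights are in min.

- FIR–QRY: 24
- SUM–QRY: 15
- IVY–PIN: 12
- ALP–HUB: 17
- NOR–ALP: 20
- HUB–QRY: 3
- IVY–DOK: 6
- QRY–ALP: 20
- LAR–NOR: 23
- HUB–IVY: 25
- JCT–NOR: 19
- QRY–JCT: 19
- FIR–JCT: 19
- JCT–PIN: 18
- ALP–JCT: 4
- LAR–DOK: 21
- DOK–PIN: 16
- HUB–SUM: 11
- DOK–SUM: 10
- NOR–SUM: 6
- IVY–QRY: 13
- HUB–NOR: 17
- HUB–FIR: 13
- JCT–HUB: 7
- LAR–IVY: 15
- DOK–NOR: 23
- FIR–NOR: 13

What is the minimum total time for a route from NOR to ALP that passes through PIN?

Shortest NOR→PIN: NOR → SUM → DOK → PIN = 32
Shortest PIN→ALP: PIN → JCT → ALP = 22
Total via PIN: 32 + 22 = 54 min.

54 min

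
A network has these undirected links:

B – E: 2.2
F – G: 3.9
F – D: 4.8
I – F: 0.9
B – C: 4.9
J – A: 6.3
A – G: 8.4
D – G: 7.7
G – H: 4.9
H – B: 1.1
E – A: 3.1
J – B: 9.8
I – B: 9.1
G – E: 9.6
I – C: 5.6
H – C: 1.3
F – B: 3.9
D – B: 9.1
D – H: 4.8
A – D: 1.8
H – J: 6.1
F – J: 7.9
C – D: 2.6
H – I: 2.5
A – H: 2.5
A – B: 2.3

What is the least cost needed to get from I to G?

Shortest distances from I:
I: 0
F: 0.9  (via I)
H: 2.5  (via I)
B: 3.6  (via H)
C: 3.8  (via H)
G: 4.8  (via F)
Shortest route: I–F–G = 4.8.

4.8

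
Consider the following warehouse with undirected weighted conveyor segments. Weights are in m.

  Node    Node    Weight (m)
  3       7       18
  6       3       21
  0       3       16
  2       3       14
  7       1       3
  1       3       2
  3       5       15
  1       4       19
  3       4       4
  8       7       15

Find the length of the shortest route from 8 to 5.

Compare a few routes:
8 - 7 - 3 - 5: 15+18+15 = 48
8 - 7 - 1 - 3 - 5: 15+3+2+15 = 35
Cheapest is 8 - 7 - 1 - 3 - 5 at 35 m.

35 m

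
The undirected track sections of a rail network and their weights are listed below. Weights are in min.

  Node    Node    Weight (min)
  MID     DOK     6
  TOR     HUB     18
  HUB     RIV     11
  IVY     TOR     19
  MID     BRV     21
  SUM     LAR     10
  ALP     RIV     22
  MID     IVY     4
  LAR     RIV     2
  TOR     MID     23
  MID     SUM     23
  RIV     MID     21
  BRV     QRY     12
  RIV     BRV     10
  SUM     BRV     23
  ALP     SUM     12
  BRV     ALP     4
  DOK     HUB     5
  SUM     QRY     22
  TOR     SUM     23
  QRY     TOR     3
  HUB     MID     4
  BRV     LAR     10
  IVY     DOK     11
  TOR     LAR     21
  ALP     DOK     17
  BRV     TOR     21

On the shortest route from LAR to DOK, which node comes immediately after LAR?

Candidate routes:
LAR → RIV → HUB → DOK: 2+11+5 = 18
LAR → RIV → HUB → MID → DOK: 2+11+4+6 = 23
Cheapest is LAR → RIV → HUB → DOK at 18 min.
So from LAR the first move is to RIV.

RIV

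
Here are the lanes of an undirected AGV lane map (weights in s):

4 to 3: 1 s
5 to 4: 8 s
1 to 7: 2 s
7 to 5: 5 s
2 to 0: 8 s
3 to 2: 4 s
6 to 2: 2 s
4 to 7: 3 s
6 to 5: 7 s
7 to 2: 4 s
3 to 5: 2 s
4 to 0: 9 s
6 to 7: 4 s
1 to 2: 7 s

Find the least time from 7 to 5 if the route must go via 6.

11 s

Best 7 to 6: 7 → 6 costing 4
Shortest 6→5: 6 → 5 = 7
Total via 6: 4 + 7 = 11 s.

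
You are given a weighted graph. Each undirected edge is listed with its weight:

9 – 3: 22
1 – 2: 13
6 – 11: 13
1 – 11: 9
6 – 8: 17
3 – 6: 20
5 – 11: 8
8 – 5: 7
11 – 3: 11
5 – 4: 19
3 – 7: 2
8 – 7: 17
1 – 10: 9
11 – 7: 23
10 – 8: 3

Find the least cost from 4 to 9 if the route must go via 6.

Shortest 4→6: 4–5–11–6 = 40
Best 6 to 9: 6–3–9 costing 42
Total via 6: 40 + 42 = 82.

82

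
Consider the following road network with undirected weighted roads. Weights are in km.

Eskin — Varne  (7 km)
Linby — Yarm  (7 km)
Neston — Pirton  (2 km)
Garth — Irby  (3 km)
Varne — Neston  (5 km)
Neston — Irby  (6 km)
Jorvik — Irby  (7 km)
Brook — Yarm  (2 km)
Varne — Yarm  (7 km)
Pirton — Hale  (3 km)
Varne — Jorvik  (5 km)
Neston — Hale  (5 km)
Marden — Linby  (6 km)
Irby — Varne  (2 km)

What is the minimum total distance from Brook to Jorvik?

14 km

Settle nodes by increasing distance from Brook:
Brook: 0
Yarm: 2  (via Brook)
Linby: 9  (via Yarm)
Varne: 9  (via Yarm)
Irby: 11  (via Varne)
Neston: 14  (via Varne)
Garth: 14  (via Irby)
Jorvik: 14  (via Varne)
Shortest route: Brook–Yarm–Varne–Jorvik = 14 km.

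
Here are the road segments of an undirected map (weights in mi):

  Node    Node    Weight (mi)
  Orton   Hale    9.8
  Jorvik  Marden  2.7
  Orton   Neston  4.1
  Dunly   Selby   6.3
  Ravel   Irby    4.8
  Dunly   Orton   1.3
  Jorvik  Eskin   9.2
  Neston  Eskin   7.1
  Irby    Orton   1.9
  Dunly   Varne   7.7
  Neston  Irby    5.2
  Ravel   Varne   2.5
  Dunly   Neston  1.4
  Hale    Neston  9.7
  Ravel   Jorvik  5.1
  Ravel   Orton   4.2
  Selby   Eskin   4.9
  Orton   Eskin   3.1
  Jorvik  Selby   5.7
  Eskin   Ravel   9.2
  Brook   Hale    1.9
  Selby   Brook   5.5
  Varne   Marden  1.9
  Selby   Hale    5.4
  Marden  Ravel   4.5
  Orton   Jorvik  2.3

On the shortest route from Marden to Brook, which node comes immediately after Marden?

Candidate routes:
Marden - Jorvik - Selby - Hale - Brook: 2.7+5.7+5.4+1.9 = 15.7
Marden - Jorvik - Selby - Brook: 2.7+5.7+5.5 = 13.9
Cheapest is Marden - Jorvik - Selby - Brook at 13.9 mi.
So from Marden the first move is to Jorvik.

Jorvik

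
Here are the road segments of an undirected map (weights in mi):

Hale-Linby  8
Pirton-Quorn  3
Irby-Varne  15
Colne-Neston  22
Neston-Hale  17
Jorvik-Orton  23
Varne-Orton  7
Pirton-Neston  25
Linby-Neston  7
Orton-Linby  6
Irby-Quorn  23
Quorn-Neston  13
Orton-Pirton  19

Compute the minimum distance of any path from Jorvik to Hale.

Candidate routes:
Jorvik → Orton → Linby → Hale: 23+6+8 = 37
Jorvik → Orton → Linby → Neston → Hale: 23+6+7+17 = 53
The minimum is 37 mi via Jorvik → Orton → Linby → Hale.

37 mi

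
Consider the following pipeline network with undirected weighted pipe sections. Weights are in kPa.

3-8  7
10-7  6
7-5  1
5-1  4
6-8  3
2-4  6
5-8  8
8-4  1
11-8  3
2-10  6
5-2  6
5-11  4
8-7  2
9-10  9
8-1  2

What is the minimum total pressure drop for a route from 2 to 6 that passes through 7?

12 kPa

Shortest 2→7: 2–5–7 = 7
Best 7 to 6: 7–8–6 costing 5
Total via 7: 7 + 5 = 12 kPa.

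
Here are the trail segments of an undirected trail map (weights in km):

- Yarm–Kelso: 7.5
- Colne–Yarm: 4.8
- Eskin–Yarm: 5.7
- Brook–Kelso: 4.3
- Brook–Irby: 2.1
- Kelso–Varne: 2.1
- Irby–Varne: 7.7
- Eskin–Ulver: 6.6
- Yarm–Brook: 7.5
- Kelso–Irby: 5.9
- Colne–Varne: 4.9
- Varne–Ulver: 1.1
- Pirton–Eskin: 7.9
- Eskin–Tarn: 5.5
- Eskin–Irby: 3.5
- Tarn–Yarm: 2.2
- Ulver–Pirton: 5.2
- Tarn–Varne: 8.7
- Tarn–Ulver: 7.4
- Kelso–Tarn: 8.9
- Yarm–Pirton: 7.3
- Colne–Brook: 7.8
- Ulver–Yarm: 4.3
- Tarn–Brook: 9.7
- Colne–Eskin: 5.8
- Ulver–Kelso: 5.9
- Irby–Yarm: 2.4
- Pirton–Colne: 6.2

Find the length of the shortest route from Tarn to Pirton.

9.5 km

Running Dijkstra from Tarn:
Tarn: 0
Yarm: 2.2  (via Tarn)
Irby: 4.6  (via Yarm)
Eskin: 5.5  (via Tarn)
Ulver: 6.5  (via Yarm)
Brook: 6.7  (via Irby)
Colne: 7  (via Yarm)
Varne: 7.6  (via Ulver)
Kelso: 8.9  (via Tarn)
Pirton: 9.5  (via Yarm)
Shortest route: Tarn–Yarm–Pirton = 9.5 km.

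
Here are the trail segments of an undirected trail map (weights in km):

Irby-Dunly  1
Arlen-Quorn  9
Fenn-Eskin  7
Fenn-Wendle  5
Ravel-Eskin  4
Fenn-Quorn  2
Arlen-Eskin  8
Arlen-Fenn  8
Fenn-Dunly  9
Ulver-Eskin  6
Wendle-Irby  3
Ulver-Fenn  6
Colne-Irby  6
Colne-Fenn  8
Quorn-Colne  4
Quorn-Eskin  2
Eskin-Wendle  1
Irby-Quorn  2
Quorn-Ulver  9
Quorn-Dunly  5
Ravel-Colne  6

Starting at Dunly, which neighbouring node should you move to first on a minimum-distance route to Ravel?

Irby

Candidate routes:
Dunly–Irby–Quorn–Eskin–Ravel: 1+2+2+4 = 9
Dunly–Irby–Colne–Ravel: 1+6+6 = 13
Dunly–Quorn–Eskin–Ravel: 5+2+4 = 11
Cheapest is Dunly–Irby–Quorn–Eskin–Ravel at 9 km.
So from Dunly the first move is to Irby.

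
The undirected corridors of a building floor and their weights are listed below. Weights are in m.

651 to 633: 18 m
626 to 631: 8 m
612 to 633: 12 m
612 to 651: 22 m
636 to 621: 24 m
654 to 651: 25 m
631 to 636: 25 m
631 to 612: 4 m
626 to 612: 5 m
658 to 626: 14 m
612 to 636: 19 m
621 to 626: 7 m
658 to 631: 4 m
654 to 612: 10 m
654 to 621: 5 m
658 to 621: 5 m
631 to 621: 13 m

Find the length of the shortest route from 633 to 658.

Compare a few routes:
633 → 612 → 626 → 621 → 658: 12+5+7+5 = 29
633 → 612 → 631 → 658: 12+4+4 = 20
633 → 612 → 626 → 631 → 658: 12+5+8+4 = 29
Cheapest is 633 → 612 → 631 → 658 at 20 m.

20 m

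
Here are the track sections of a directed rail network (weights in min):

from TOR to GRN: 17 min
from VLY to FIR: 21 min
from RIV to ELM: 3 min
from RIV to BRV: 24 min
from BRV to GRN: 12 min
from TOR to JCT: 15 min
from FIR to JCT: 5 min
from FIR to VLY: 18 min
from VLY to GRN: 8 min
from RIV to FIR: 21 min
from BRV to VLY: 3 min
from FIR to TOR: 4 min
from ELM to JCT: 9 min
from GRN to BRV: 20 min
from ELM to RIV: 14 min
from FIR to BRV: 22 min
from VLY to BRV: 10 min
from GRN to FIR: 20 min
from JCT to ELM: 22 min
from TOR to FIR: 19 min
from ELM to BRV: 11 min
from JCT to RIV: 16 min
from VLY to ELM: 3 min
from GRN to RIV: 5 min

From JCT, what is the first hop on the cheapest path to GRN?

Compare a few routes:
JCT - RIV - ELM - BRV - VLY - GRN: 16+3+11+3+8 = 41
JCT - RIV - ELM - BRV - GRN: 16+3+11+12 = 42
The minimum is 41 min via JCT - RIV - ELM - BRV - VLY - GRN.
So from JCT the first move is to RIV.

RIV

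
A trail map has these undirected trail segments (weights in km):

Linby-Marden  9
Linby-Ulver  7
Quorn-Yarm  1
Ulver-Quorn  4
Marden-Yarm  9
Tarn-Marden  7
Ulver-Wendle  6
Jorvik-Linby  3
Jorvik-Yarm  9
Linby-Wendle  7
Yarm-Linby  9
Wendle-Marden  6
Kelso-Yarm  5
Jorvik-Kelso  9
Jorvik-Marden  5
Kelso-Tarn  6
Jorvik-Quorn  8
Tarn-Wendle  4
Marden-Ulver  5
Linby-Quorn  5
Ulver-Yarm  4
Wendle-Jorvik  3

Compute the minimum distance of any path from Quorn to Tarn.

12 km

Running Dijkstra from Quorn:
Quorn: 0
Yarm: 1  (via Quorn)
Ulver: 4  (via Quorn)
Linby: 5  (via Quorn)
Kelso: 6  (via Yarm)
Jorvik: 8  (via Quorn)
Marden: 9  (via Ulver)
Wendle: 10  (via Ulver)
Tarn: 12  (via Kelso)
Shortest route: Quorn → Yarm → Kelso → Tarn = 12 km.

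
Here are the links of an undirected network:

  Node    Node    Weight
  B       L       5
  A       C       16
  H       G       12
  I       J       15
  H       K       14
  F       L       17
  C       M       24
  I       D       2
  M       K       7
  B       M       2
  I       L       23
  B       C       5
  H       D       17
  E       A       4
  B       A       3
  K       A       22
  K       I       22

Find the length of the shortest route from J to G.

46

Shortest distances from J:
J: 0
I: 15  (via J)
D: 17  (via I)
H: 34  (via D)
K: 37  (via I)
L: 38  (via I)
B: 43  (via L)
M: 44  (via K)
A: 46  (via B)
G: 46  (via H)
Shortest route: J → I → D → H → G = 46.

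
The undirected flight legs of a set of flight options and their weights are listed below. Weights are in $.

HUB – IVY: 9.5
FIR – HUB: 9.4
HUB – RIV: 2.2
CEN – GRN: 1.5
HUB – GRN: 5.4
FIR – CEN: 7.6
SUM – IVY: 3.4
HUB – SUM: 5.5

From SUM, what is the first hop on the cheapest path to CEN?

Compare a few routes:
SUM → HUB → FIR → CEN: 5.5+9.4+7.6 = 22.5
SUM → IVY → HUB → GRN → CEN: 3.4+9.5+5.4+1.5 = 19.8
SUM → HUB → GRN → CEN: 5.5+5.4+1.5 = 12.4
SUM → IVY → HUB → FIR → CEN: 3.4+9.5+9.4+7.6 = 29.9
Cheapest is SUM → HUB → GRN → CEN at $12.4.
So from SUM the first move is to HUB.

HUB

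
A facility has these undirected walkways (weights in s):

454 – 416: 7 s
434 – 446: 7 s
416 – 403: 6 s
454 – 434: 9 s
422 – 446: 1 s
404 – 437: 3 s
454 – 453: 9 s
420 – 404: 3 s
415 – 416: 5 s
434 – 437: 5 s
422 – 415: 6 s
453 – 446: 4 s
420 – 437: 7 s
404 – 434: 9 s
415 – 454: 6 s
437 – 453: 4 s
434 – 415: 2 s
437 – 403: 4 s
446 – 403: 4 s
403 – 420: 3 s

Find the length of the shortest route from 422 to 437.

9 s

Shortest distances from 422:
422: 0
446: 1  (via 422)
453: 5  (via 446)
403: 5  (via 446)
415: 6  (via 422)
434: 8  (via 446)
420: 8  (via 403)
437: 9  (via 453)
Shortest route: 422–446–453–437 = 9 s.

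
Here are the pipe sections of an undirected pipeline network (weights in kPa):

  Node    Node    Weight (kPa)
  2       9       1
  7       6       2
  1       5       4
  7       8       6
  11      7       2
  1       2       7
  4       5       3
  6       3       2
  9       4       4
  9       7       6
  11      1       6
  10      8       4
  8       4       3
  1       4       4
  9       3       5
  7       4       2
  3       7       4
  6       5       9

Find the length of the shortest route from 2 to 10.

12 kPa

Compare a few routes:
2 - 9 - 7 - 4 - 8 - 10: 1+6+2+3+4 = 16
2 - 9 - 4 - 7 - 8 - 10: 1+4+2+6+4 = 17
2 - 9 - 4 - 8 - 10: 1+4+3+4 = 12
The minimum is 12 kPa via 2 - 9 - 4 - 8 - 10.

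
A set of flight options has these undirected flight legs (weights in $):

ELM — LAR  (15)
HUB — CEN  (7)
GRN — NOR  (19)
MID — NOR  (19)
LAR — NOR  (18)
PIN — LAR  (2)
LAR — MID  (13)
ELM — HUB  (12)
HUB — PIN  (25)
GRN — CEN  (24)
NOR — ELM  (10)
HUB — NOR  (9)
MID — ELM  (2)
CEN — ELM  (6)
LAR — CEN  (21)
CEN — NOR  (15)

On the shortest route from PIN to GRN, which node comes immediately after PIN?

LAR

Candidate routes:
PIN–LAR–NOR–GRN: 2+18+19 = 39
PIN–LAR–MID–ELM–NOR–GRN: 2+13+2+10+19 = 46
PIN–LAR–ELM–NOR–GRN: 2+15+10+19 = 46
Cheapest is PIN–LAR–NOR–GRN at $39.
So from PIN the first move is to LAR.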